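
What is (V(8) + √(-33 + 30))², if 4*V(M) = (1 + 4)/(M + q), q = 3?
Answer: -5783/1936 + 5*I*√3/22 ≈ -2.9871 + 0.39365*I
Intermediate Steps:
V(M) = 5/(4*(3 + M)) (V(M) = ((1 + 4)/(M + 3))/4 = (5/(3 + M))/4 = 5/(4*(3 + M)))
(V(8) + √(-33 + 30))² = (5/(4*(3 + 8)) + √(-33 + 30))² = ((5/4)/11 + √(-3))² = ((5/4)*(1/11) + I*√3)² = (5/44 + I*√3)²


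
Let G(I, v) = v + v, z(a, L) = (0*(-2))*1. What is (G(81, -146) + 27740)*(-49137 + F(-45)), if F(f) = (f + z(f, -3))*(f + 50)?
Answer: -1354888176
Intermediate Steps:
z(a, L) = 0 (z(a, L) = 0*1 = 0)
F(f) = f*(50 + f) (F(f) = (f + 0)*(f + 50) = f*(50 + f))
G(I, v) = 2*v
(G(81, -146) + 27740)*(-49137 + F(-45)) = (2*(-146) + 27740)*(-49137 - 45*(50 - 45)) = (-292 + 27740)*(-49137 - 45*5) = 27448*(-49137 - 225) = 27448*(-49362) = -1354888176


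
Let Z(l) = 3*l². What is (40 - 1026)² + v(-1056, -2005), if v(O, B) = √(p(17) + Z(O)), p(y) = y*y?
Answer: 972196 + √3345697 ≈ 9.7403e+5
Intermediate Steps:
p(y) = y²
v(O, B) = √(289 + 3*O²) (v(O, B) = √(17² + 3*O²) = √(289 + 3*O²))
(40 - 1026)² + v(-1056, -2005) = (40 - 1026)² + √(289 + 3*(-1056)²) = (-986)² + √(289 + 3*1115136) = 972196 + √(289 + 3345408) = 972196 + √3345697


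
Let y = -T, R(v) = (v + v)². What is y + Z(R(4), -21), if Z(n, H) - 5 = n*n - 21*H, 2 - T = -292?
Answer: 4248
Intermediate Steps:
T = 294 (T = 2 - 1*(-292) = 2 + 292 = 294)
R(v) = 4*v² (R(v) = (2*v)² = 4*v²)
Z(n, H) = 5 + n² - 21*H (Z(n, H) = 5 + (n*n - 21*H) = 5 + (n² - 21*H) = 5 + n² - 21*H)
y = -294 (y = -1*294 = -294)
y + Z(R(4), -21) = -294 + (5 + (4*4²)² - 21*(-21)) = -294 + (5 + (4*16)² + 441) = -294 + (5 + 64² + 441) = -294 + (5 + 4096 + 441) = -294 + 4542 = 4248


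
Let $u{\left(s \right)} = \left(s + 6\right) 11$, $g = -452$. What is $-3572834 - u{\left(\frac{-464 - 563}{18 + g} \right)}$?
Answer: $- \frac{1550649897}{434} \approx -3.5729 \cdot 10^{6}$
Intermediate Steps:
$u{\left(s \right)} = 66 + 11 s$ ($u{\left(s \right)} = \left(6 + s\right) 11 = 66 + 11 s$)
$-3572834 - u{\left(\frac{-464 - 563}{18 + g} \right)} = -3572834 - \left(66 + 11 \frac{-464 - 563}{18 - 452}\right) = -3572834 - \left(66 + 11 \left(- \frac{1027}{-434}\right)\right) = -3572834 - \left(66 + 11 \left(\left(-1027\right) \left(- \frac{1}{434}\right)\right)\right) = -3572834 - \left(66 + 11 \cdot \frac{1027}{434}\right) = -3572834 - \left(66 + \frac{11297}{434}\right) = -3572834 - \frac{39941}{434} = - \frac{1550649897}{434}$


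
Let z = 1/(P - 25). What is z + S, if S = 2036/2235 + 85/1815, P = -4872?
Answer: 1268155402/1324320195 ≈ 0.95759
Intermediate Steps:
S = 259021/270435 (S = 2036*(1/2235) + 85*(1/1815) = 2036/2235 + 17/363 = 259021/270435 ≈ 0.95779)
z = -1/4897 (z = 1/(-4872 - 25) = 1/(-4897) = -1/4897 ≈ -0.00020421)
z + S = -1/4897 + 259021/270435 = 1268155402/1324320195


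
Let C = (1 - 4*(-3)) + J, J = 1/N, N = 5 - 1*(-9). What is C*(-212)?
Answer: -19398/7 ≈ -2771.1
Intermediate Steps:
N = 14 (N = 5 + 9 = 14)
J = 1/14 ≈ 0.071429
C = 183/14 (C = (1 - 4*(-3)) + 1/14 = (1 + 12) + 1/14 = 13 + 1/14 = 183/14 ≈ 13.071)
C*(-212) = (183/14)*(-212) = -19398/7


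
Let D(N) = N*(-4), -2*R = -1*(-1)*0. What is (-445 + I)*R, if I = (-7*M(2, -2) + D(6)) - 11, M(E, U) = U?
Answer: 0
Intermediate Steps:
R = 0 (R = -(-1*(-1))*0/2 = -0/2 = -½*0 = 0)
D(N) = -4*N
I = -21 (I = (-7*(-2) - 4*6) - 11 = (14 - 24) - 11 = -10 - 11 = -21)
(-445 + I)*R = (-445 - 21)*0 = -466*0 = 0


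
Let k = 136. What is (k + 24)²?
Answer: 25600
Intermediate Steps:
(k + 24)² = (136 + 24)² = 160² = 25600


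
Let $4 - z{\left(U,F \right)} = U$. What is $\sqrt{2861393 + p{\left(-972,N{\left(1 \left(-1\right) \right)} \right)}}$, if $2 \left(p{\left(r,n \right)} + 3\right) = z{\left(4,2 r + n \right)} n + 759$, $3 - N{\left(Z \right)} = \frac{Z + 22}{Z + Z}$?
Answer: $\frac{\sqrt{11447078}}{2} \approx 1691.7$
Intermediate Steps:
$z{\left(U,F \right)} = 4 - U$
$N{\left(Z \right)} = 3 - \frac{22 + Z}{2 Z}$ ($N{\left(Z \right)} = 3 - \frac{Z + 22}{Z + Z} = 3 - \frac{22 + Z}{2 Z}$)
$p{\left(r,n \right)} = \frac{753}{2}$ ($p{\left(r,n \right)} = -3 + \frac{\left(4 - 4\right) n + 759}{2} = -3 + \frac{0 n + 759}{2} = -3 + \frac{0 + 759}{2} = -3 + \frac{1}{2} \cdot 759 = -3 + \frac{759}{2} = \frac{753}{2}$)
$\sqrt{2861393 + p{\left(-972,N{\left(1 \left(-1\right) \right)} \right)}} = \sqrt{2861393 + \frac{753}{2}} = \sqrt{\frac{5723539}{2}} = \frac{\sqrt{11447078}}{2}$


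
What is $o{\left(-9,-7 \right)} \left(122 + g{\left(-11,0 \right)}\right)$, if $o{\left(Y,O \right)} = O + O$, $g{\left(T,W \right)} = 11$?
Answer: $-1862$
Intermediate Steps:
$o{\left(Y,O \right)} = 2 O$
$o{\left(-9,-7 \right)} \left(122 + g{\left(-11,0 \right)}\right) = 2 \left(-7\right) \left(122 + 11\right) = \left(-14\right) 133 = -1862$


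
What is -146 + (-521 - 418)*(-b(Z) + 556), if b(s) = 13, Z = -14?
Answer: -510023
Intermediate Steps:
-146 + (-521 - 418)*(-b(Z) + 556) = -146 + (-521 - 418)*(-1*13 + 556) = -146 - 939*(-13 + 556) = -146 - 939*543 = -146 - 509877 = -510023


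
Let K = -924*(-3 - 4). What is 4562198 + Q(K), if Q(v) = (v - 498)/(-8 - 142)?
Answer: 22810791/5 ≈ 4.5622e+6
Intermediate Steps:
K = 6468 (K = -924*(-7) = 6468)
Q(v) = 83/25 - v/150 (Q(v) = (-498 + v)/(-150) = (-498 + v)*(-1/150) = 83/25 - v/150)
4562198 + Q(K) = 4562198 + (83/25 - 1/150*6468) = 4562198 + (83/25 - 1078/25) = 4562198 - 199/5 = 22810791/5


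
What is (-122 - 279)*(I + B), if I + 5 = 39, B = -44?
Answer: 4010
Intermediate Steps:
I = 34 (I = -5 + 39 = 34)
(-122 - 279)*(I + B) = (-122 - 279)*(34 - 44) = -401*(-10) = 4010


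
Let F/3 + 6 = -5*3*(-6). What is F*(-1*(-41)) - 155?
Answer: 10177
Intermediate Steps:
F = 252 (F = -18 + 3*(-5*3*(-6)) = -18 + 3*(-15*(-6)) = -18 + 3*90 = -18 + 270 = 252)
F*(-1*(-41)) - 155 = 252*(-1*(-41)) - 155 = 252*41 - 155 = 10332 - 155 = 10177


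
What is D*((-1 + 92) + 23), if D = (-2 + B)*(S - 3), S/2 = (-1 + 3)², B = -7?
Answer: -5130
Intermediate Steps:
S = 8 (S = 2*(-1 + 3)² = 2*2² = 2*4 = 8)
D = -45 (D = (-2 - 7)*(8 - 3) = -9*5 = -45)
D*((-1 + 92) + 23) = -45*((-1 + 92) + 23) = -45*(91 + 23) = -45*114 = -5130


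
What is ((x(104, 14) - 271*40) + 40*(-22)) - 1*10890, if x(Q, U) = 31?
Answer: -22579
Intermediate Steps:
((x(104, 14) - 271*40) + 40*(-22)) - 1*10890 = ((31 - 271*40) + 40*(-22)) - 1*10890 = ((31 - 10840) - 880) - 10890 = (-10809 - 880) - 10890 = -11689 - 10890 = -22579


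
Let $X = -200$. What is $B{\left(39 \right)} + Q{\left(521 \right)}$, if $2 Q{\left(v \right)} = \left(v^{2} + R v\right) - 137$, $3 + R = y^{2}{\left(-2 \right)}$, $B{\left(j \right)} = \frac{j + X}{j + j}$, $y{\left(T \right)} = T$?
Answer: $\frac{5300507}{39} \approx 1.3591 \cdot 10^{5}$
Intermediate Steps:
$B{\left(j \right)} = \frac{-200 + j}{2 j}$ ($B{\left(j \right)} = \frac{j - 200}{j + j} = \frac{-200 + j}{2 j}$)
$R = 1$ ($R = -3 + \left(-2\right)^{2} = -3 + 4 = 1$)
$Q{\left(v \right)} = - \frac{137}{2} + \frac{v}{2} + \frac{v^{2}}{2}$ ($Q{\left(v \right)} = \frac{\left(v^{2} + 1 v\right) - 137}{2} = \frac{\left(v^{2} + v\right) - 137}{2} = \frac{\left(v + v^{2}\right) - 137}{2} = \frac{-137 + v + v^{2}}{2} = - \frac{137}{2} + \frac{v}{2} + \frac{v^{2}}{2}$)
$B{\left(39 \right)} + Q{\left(521 \right)} = \frac{-200 + 39}{2 \cdot 39} + \left(- \frac{137}{2} + \frac{1}{2} \cdot 521 + \frac{521^{2}}{2}\right) = \frac{1}{2} \cdot \frac{1}{39} \left(-161\right) + \left(- \frac{137}{2} + \frac{521}{2} + \frac{1}{2} \cdot 271441\right) = - \frac{161}{78} + \left(- \frac{137}{2} + \frac{521}{2} + \frac{271441}{2}\right) = - \frac{161}{78} + \frac{271825}{2} = \frac{5300507}{39}$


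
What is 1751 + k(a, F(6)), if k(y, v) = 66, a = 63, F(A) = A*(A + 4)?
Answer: 1817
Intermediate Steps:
F(A) = A*(4 + A)
1751 + k(a, F(6)) = 1751 + 66 = 1817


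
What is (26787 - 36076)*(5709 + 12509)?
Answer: -169227002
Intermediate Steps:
(26787 - 36076)*(5709 + 12509) = -9289*18218 = -169227002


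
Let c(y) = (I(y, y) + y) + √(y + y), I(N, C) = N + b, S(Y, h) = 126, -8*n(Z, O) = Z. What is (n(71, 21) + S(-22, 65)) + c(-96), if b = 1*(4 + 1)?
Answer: -559/8 + 8*I*√3 ≈ -69.875 + 13.856*I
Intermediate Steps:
b = 5 (b = 1*5 = 5)
n(Z, O) = -Z/8
I(N, C) = 5 + N (I(N, C) = N + 5 = 5 + N)
c(y) = 5 + 2*y + √2*√y (c(y) = ((5 + y) + y) + √(y + y) = (5 + 2*y) + √(2*y) = (5 + 2*y) + √2*√y = 5 + 2*y + √2*√y)
(n(71, 21) + S(-22, 65)) + c(-96) = (-⅛*71 + 126) + (5 + 2*(-96) + √2*√(-96)) = (-71/8 + 126) + (5 - 192 + √2*(4*I*√6)) = 937/8 + (5 - 192 + 8*I*√3) = 937/8 + (-187 + 8*I*√3) = -559/8 + 8*I*√3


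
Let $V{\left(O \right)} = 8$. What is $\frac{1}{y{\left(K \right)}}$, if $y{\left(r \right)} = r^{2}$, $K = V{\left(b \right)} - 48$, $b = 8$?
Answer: $\frac{1}{1600} \approx 0.000625$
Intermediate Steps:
$K = -40$ ($K = 8 - 48 = -40$)
$\frac{1}{y{\left(K \right)}} = \frac{1}{\left(-40\right)^{2}} = \frac{1}{1600}$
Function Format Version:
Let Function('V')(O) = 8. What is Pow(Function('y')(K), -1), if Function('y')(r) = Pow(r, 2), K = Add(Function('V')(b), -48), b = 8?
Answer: Rational(1, 1600) ≈ 0.00062500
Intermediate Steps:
K = -40 (K = Add(8, -48) = -40)
Pow(Function('y')(K), -1) = Pow(Pow(-40, 2), -1) = Pow(1600, -1) = Rational(1, 1600)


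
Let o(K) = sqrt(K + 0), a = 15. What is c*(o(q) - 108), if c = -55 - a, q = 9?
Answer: 7350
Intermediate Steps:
o(K) = sqrt(K)
c = -70 (c = -55 - 1*15 = -55 - 15 = -70)
c*(o(q) - 108) = -70*(sqrt(9) - 108) = -70*(3 - 108) = -70*(-105) = 7350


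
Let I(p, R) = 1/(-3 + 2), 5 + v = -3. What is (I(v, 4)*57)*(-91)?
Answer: 5187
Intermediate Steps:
v = -8 (v = -5 - 3 = -8)
I(p, R) = -1 (I(p, R) = 1/(-1) = -1)
(I(v, 4)*57)*(-91) = -1*57*(-91) = -57*(-91) = 5187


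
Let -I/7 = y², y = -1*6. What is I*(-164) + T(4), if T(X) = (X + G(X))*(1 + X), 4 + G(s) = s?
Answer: 41348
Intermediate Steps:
y = -6
G(s) = -4 + s
I = -252 (I = -7*(-6)² = -7*36 = -252)
T(X) = (1 + X)*(-4 + 2*X) (T(X) = (X + (-4 + X))*(1 + X) = (-4 + 2*X)*(1 + X) = (1 + X)*(-4 + 2*X))
I*(-164) + T(4) = -252*(-164) + (-4 - 2*4 + 2*4²) = 41328 + (-4 - 8 + 2*16) = 41328 + (-4 - 8 + 32) = 41328 + 20 = 41348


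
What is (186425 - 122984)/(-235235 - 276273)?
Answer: -63441/511508 ≈ -0.12403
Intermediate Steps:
(186425 - 122984)/(-235235 - 276273) = 63441/(-511508) = 63441*(-1/511508) = -63441/511508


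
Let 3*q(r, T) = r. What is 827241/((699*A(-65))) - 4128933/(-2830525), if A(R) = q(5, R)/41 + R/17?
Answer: -324886821137187/1043348498150 ≈ -311.39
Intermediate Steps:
q(r, T) = r/3
A(R) = 5/123 + R/17 (A(R) = ((⅓)*5)/41 + R/17 = (5/3)*(1/41) + R*(1/17) = 5/123 + R/17)
827241/((699*A(-65))) - 4128933/(-2830525) = 827241/((699*(5/123 + (1/17)*(-65)))) - 4128933/(-2830525) = 827241/((699*(5/123 - 65/17))) - 4128933*(-1/2830525) = 827241/((699*(-7910/2091))) + 4128933/2830525 = 827241/(-1843030/697) + 4128933/2830525 = 827241*(-697/1843030) + 4128933/2830525 = -576586977/1843030 + 4128933/2830525 = -324886821137187/1043348498150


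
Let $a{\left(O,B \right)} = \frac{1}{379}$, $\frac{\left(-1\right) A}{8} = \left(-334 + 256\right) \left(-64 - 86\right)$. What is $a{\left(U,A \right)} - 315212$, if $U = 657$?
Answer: $- \frac{119465347}{379} \approx -3.1521 \cdot 10^{5}$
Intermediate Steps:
$A = -93600$ ($A = - 8 \left(-334 + 256\right) \left(-64 - 86\right) = - 8 \left(\left(-78\right) \left(-150\right)\right) = \left(-8\right) 11700 = -93600$)
$a{\left(O,B \right)} = \frac{1}{379}$
$a{\left(U,A \right)} - 315212 = \frac{1}{379} - 315212 = - \frac{119465347}{379}$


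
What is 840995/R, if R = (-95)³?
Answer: -168199/171475 ≈ -0.98090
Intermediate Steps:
R = -857375
840995/R = 840995/(-857375) = 840995*(-1/857375) = -168199/171475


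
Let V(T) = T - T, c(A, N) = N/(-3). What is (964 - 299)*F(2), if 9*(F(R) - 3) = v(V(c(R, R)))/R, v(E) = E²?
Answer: 1995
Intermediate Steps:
c(A, N) = -N/3 (c(A, N) = N*(-⅓) = -N/3)
V(T) = 0
F(R) = 3 (F(R) = 3 + (0²/R)/9 = 3 + (0/R)/9 = 3 + (⅑)*0 = 3 + 0 = 3)
(964 - 299)*F(2) = (964 - 299)*3 = 665*3 = 1995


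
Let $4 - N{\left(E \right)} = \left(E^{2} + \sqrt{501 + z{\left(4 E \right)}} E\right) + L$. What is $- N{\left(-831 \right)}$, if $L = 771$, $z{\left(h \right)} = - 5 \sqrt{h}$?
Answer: $691328 - 831 \sqrt{501 - 10 i \sqrt{831}} \approx 6.7203 \cdot 10^{5} + 5156.7 i$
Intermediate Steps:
$N{\left(E \right)} = -767 - E^{2} - E \sqrt{501 - 10 \sqrt{E}}$ ($N{\left(E \right)} = 4 - \left(\left(E^{2} + \sqrt{501 - 5 \sqrt{4 E}} E\right) + 771\right) = 4 - \left(\left(E^{2} + \sqrt{501 - 5 \cdot 2 \sqrt{E}} E\right) + 771\right) = 4 - \left(\left(E^{2} + \sqrt{501 - 10 \sqrt{E}} E\right) + 771\right) = 4 - \left(\left(E^{2} + E \sqrt{501 - 10 \sqrt{E}}\right) + 771\right) = 4 - \left(771 + E^{2} + E \sqrt{501 - 10 \sqrt{E}}\right) = -767 - E^{2} - E \sqrt{501 - 10 \sqrt{E}}$)
$- N{\left(-831 \right)} = - (-767 - \left(-831\right)^{2} - - 831 \sqrt{501 - 10 \sqrt{-831}}) = - (-767 - 690561 - - 831 \sqrt{501 - 10 i \sqrt{831}}) = - (-767 - 690561 + 831 \sqrt{501 - 10 i \sqrt{831}}) = - (-691328 + 831 \sqrt{501 - 10 i \sqrt{831}}) = 691328 - 831 \sqrt{501 - 10 i \sqrt{831}}$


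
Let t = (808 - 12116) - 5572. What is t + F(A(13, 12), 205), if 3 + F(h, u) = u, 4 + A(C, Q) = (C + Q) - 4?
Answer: -16678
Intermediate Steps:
A(C, Q) = -8 + C + Q (A(C, Q) = -4 + ((C + Q) - 4) = -4 + (-4 + C + Q) = -8 + C + Q)
F(h, u) = -3 + u
t = -16880 (t = -11308 - 5572 = -16880)
t + F(A(13, 12), 205) = -16880 + (-3 + 205) = -16880 + 202 = -16678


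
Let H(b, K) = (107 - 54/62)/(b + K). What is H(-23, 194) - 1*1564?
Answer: -8287474/5301 ≈ -1563.4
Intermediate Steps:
H(b, K) = 3290/(31*(K + b)) (H(b, K) = (107 - 54*1/62)/(K + b) = (107 - 27/31)/(K + b) = 3290/(31*(K + b)))
H(-23, 194) - 1*1564 = 3290/(31*(194 - 23)) - 1*1564 = (3290/31)/171 - 1564 = (3290/31)*(1/171) - 1564 = 3290/5301 - 1564 = -8287474/5301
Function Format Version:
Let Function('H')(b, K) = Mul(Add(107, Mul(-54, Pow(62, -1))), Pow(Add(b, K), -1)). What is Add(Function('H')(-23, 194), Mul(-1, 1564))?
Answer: Rational(-8287474, 5301) ≈ -1563.4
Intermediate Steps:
Function('H')(b, K) = Mul(Rational(3290, 31), Pow(Add(K, b), -1)) (Function('H')(b, K) = Mul(Add(107, Mul(-54, Rational(1, 62))), Pow(Add(K, b), -1)) = Mul(Add(107, Rational(-27, 31)), Pow(Add(K, b), -1)) = Mul(Rational(3290, 31), Pow(Add(K, b), -1)))
Add(Function('H')(-23, 194), Mul(-1, 1564)) = Add(Mul(Rational(3290, 31), Pow(Add(194, -23), -1)), Mul(-1, 1564)) = Add(Mul(Rational(3290, 31), Pow(171, -1)), -1564) = Add(Mul(Rational(3290, 31), Rational(1, 171)), -1564) = Add(Rational(3290, 5301), -1564) = Rational(-8287474, 5301)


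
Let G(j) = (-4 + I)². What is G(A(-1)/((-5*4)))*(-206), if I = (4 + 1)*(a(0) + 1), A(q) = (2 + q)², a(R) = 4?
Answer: -90846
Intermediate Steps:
I = 25 (I = (4 + 1)*(4 + 1) = 5*5 = 25)
G(j) = 441 (G(j) = (-4 + 25)² = 21² = 441)
G(A(-1)/((-5*4)))*(-206) = 441*(-206) = -90846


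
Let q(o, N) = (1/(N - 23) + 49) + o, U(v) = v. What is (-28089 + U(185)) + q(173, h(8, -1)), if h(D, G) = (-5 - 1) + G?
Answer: -830461/30 ≈ -27682.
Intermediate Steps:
h(D, G) = -6 + G
q(o, N) = 49 + o + 1/(-23 + N) (q(o, N) = (1/(-23 + N) + 49) + o = (49 + 1/(-23 + N)) + o = 49 + o + 1/(-23 + N))
(-28089 + U(185)) + q(173, h(8, -1)) = (-28089 + 185) + (-1126 - 23*173 + 49*(-6 - 1) + (-6 - 1)*173)/(-23 + (-6 - 1)) = -27904 + (-1126 - 3979 + 49*(-7) - 7*173)/(-23 - 7) = -27904 + (-1126 - 3979 - 343 - 1211)/(-30) = -27904 - 1/30*(-6659) = -27904 + 6659/30 = -830461/30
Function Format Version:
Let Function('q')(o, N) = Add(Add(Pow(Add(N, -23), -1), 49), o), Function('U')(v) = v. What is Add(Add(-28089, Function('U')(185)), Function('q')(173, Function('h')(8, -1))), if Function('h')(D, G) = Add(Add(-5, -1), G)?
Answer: Rational(-830461, 30) ≈ -27682.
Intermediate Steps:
Function('h')(D, G) = Add(-6, G)
Function('q')(o, N) = Add(49, o, Pow(Add(-23, N), -1)) (Function('q')(o, N) = Add(Add(Pow(Add(-23, N), -1), 49), o) = Add(Add(49, Pow(Add(-23, N), -1)), o) = Add(49, o, Pow(Add(-23, N), -1)))
Add(Add(-28089, Function('U')(185)), Function('q')(173, Function('h')(8, -1))) = Add(Add(-28089, 185), Mul(Pow(Add(-23, Add(-6, -1)), -1), Add(-1126, Mul(-23, 173), Mul(49, Add(-6, -1)), Mul(Add(-6, -1), 173)))) = Add(-27904, Mul(Pow(Add(-23, -7), -1), Add(-1126, -3979, Mul(49, -7), Mul(-7, 173)))) = Add(-27904, Mul(Pow(-30, -1), Add(-1126, -3979, -343, -1211))) = Add(-27904, Mul(Rational(-1, 30), -6659)) = Add(-27904, Rational(6659, 30)) = Rational(-830461, 30)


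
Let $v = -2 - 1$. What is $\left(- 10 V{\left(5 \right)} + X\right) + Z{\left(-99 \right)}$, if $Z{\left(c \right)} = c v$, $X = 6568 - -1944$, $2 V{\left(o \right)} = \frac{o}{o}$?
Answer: $8804$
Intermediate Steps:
$v = -3$ ($v = -2 - 1 = -3$)
$V{\left(o \right)} = \frac{1}{2}$ ($V{\left(o \right)} = \frac{o \frac{1}{o}}{2} = \frac{1}{2} \cdot 1 = \frac{1}{2}$)
$X = 8512$ ($X = 6568 + 1944 = 8512$)
$Z{\left(c \right)} = - 3 c$ ($Z{\left(c \right)} = c \left(-3\right) = - 3 c$)
$\left(- 10 V{\left(5 \right)} + X\right) + Z{\left(-99 \right)} = \left(\left(-10\right) \frac{1}{2} + 8512\right) - -297 = \left(-5 + 8512\right) + 297 = 8507 + 297 = 8804$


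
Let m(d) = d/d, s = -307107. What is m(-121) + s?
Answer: -307106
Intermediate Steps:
m(d) = 1
m(-121) + s = 1 - 307107 = -307106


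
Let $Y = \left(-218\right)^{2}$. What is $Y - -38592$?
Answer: $86116$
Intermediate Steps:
$Y = 47524$
$Y - -38592 = 47524 - -38592 = 47524 + 38592 = 86116$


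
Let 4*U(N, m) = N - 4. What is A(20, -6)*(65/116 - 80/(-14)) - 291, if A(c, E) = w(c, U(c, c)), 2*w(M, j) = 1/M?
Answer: -1889317/6496 ≈ -290.84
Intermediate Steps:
U(N, m) = -1 + N/4 (U(N, m) = (N - 4)/4 = (-4 + N)/4 = -1 + N/4)
w(M, j) = 1/(2*M)
A(c, E) = 1/(2*c)
A(20, -6)*(65/116 - 80/(-14)) - 291 = ((½)/20)*(65/116 - 80/(-14)) - 291 = ((½)*(1/20))*(65*(1/116) - 80*(-1/14)) - 291 = (65/116 + 40/7)/40 - 291 = (1/40)*(5095/812) - 291 = 1019/6496 - 291 = -1889317/6496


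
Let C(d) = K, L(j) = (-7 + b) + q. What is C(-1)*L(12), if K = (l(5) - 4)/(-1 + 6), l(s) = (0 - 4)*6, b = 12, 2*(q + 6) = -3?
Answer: 14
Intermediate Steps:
q = -15/2 (q = -6 + (½)*(-3) = -6 - 3/2 = -15/2 ≈ -7.5000)
l(s) = -24 (l(s) = -4*6 = -24)
L(j) = -5/2 (L(j) = (-7 + 12) - 15/2 = 5 - 15/2 = -5/2)
K = -28/5 (K = (-24 - 4)/(-1 + 6) = -28/5 ≈ -5.6000)
C(d) = -28/5
C(-1)*L(12) = -28/5*(-5/2) = 14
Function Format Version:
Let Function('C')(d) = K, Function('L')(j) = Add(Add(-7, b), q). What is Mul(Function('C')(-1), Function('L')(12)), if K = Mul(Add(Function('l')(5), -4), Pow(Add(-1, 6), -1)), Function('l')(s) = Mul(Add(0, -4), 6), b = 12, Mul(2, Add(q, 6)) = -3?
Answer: 14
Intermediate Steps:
q = Rational(-15, 2) (q = Add(-6, Mul(Rational(1, 2), -3)) = Add(-6, Rational(-3, 2)) = Rational(-15, 2) ≈ -7.5000)
Function('l')(s) = -24 (Function('l')(s) = Mul(-4, 6) = -24)
Function('L')(j) = Rational(-5, 2) (Function('L')(j) = Add(Add(-7, 12), Rational(-15, 2)) = Add(5, Rational(-15, 2)) = Rational(-5, 2))
K = Rational(-28, 5) (K = Mul(Add(-24, -4), Pow(Add(-1, 6), -1)) = Mul(-28, Pow(5, -1)) = Mul(-28, Rational(1, 5)) = Rational(-28, 5) ≈ -5.6000)
Function('C')(d) = Rational(-28, 5)
Mul(Function('C')(-1), Function('L')(12)) = Mul(Rational(-28, 5), Rational(-5, 2)) = 14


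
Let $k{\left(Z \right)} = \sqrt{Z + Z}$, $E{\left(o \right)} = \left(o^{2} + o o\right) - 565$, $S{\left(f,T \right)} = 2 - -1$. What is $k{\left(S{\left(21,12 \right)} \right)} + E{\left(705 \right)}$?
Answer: $993485 + \sqrt{6} \approx 9.9349 \cdot 10^{5}$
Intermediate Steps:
$S{\left(f,T \right)} = 3$ ($S{\left(f,T \right)} = 2 + 1 = 3$)
$E{\left(o \right)} = -565 + 2 o^{2}$ ($E{\left(o \right)} = \left(o^{2} + o^{2}\right) - 565 = 2 o^{2} - 565 = -565 + 2 o^{2}$)
$k{\left(Z \right)} = \sqrt{2} \sqrt{Z}$ ($k{\left(Z \right)} = \sqrt{2 Z} = \sqrt{2} \sqrt{Z}$)
$k{\left(S{\left(21,12 \right)} \right)} + E{\left(705 \right)} = \sqrt{2} \sqrt{3} - \left(565 - 2 \cdot 705^{2}\right) = \sqrt{6} + \left(-565 + 2 \cdot 497025\right) = \sqrt{6} + \left(-565 + 994050\right) = \sqrt{6} + 993485 = 993485 + \sqrt{6}$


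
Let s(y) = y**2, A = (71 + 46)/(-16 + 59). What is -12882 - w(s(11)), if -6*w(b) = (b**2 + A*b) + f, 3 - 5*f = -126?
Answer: -13393633/1290 ≈ -10383.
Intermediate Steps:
f = 129/5 (f = 3/5 - 1/5*(-126) = 3/5 + 126/5 = 129/5 ≈ 25.800)
A = 117/43 ≈ 2.7209
w(b) = -43/10 - 39*b/86 - b**2/6 (w(b) = -((b**2 + 117*b/43) + 129/5)/6 = -(129/5 + b**2 + 117*b/43)/6 = -43/10 - 39*b/86 - b**2/6)
-12882 - w(s(11)) = -12882 - (-43/10 - 39/86*11**2 - (11**2)**2/6) = -12882 - (-43/10 - 39/86*121 - 1/6*121**2) = -12882 - (-43/10 - 4719/86 - 1/6*14641) = -12882 - (-43/10 - 4719/86 - 14641/6) = -12882 - 1*(-3224147/1290) = -12882 + 3224147/1290 = -13393633/1290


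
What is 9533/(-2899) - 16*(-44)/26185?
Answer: -247580709/75910315 ≈ -3.2615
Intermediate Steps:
9533/(-2899) - 16*(-44)/26185 = 9533*(-1/2899) + 704*(1/26185) = -9533/2899 + 704/26185 = -247580709/75910315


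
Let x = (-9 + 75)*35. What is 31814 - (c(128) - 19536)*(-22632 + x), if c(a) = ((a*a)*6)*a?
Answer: 255312958886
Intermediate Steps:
x = 2310 (x = 66*35 = 2310)
c(a) = 6*a³ (c(a) = (a²*6)*a = (6*a²)*a = 6*a³)
31814 - (c(128) - 19536)*(-22632 + x) = 31814 - (6*128³ - 19536)*(-22632 + 2310) = 31814 - (6*2097152 - 19536)*(-20322) = 31814 - (12582912 - 19536)*(-20322) = 31814 - 12563376*(-20322) = 31814 - 1*(-255312927072) = 31814 + 255312927072 = 255312958886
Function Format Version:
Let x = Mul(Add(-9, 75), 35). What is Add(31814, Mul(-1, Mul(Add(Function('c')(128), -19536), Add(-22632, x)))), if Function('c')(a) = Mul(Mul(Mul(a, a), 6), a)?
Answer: 255312958886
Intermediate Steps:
x = 2310 (x = Mul(66, 35) = 2310)
Function('c')(a) = Mul(6, Pow(a, 3)) (Function('c')(a) = Mul(Mul(Pow(a, 2), 6), a) = Mul(Mul(6, Pow(a, 2)), a) = Mul(6, Pow(a, 3)))
Add(31814, Mul(-1, Mul(Add(Function('c')(128), -19536), Add(-22632, x)))) = Add(31814, Mul(-1, Mul(Add(Mul(6, Pow(128, 3)), -19536), Add(-22632, 2310)))) = Add(31814, Mul(-1, Mul(Add(Mul(6, 2097152), -19536), -20322))) = Add(31814, Mul(-1, Mul(Add(12582912, -19536), -20322))) = Add(31814, Mul(-1, Mul(12563376, -20322))) = Add(31814, Mul(-1, -255312927072)) = Add(31814, 255312927072) = 255312958886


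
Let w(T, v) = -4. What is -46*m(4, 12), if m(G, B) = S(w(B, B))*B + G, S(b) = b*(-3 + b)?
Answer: -15640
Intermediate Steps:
m(G, B) = G + 28*B (m(G, B) = (-4*(-3 - 4))*B + G = (-4*(-7))*B + G = 28*B + G = G + 28*B)
-46*m(4, 12) = -46*(4 + 28*12) = -46*(4 + 336) = -46*340 = -15640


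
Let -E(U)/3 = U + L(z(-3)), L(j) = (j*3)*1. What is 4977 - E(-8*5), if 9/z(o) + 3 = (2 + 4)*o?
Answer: 33972/7 ≈ 4853.1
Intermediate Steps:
z(o) = 9/(-3 + 6*o) (z(o) = 9/(-3 + (2 + 4)*o) = 9/(-3 + 6*o))
L(j) = 3*j (L(j) = (3*j)*1 = 3*j)
E(U) = 27/7 - 3*U (E(U) = -3*(U + 3*(3/(-1 + 2*(-3)))) = -3*(U + 3*(3/(-1 - 6))) = -3*(U + 3*(3/(-7))) = -3*(U + 3*(3*(-1/7))) = -3*(U + 3*(-3/7)) = -3*(U - 9/7) = -3*(-9/7 + U) = 27/7 - 3*U)
4977 - E(-8*5) = 4977 - (27/7 - (-24)*5) = 4977 - (27/7 - 3*(-40)) = 4977 - (27/7 + 120) = 4977 - 1*867/7 = 4977 - 867/7 = 33972/7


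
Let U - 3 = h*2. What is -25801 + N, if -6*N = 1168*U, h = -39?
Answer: -11201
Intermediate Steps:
U = -75 (U = 3 - 39*2 = 3 - 78 = -75)
N = 14600 (N = -584*(-75)/3 = -⅙*(-87600) = 14600)
-25801 + N = -25801 + 14600 = -11201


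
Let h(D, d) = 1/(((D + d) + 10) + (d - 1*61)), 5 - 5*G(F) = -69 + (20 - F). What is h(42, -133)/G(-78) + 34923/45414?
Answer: 2563543/3330360 ≈ 0.76975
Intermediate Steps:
G(F) = 54/5 + F/5 (G(F) = 1 - (-69 + (20 - F))/5 = 1 - (-49 - F)/5 = 1 + (49/5 + F/5) = 54/5 + F/5)
h(D, d) = 1/(-51 + D + 2*d) (h(D, d) = 1/((10 + D + d) + (d - 61)) = 1/((10 + D + d) + (-61 + d)) = 1/(-51 + D + 2*d))
h(42, -133)/G(-78) + 34923/45414 = 1/((-51 + 42 + 2*(-133))*(54/5 + (⅕)*(-78))) + 34923/45414 = 1/((-51 + 42 - 266)*(54/5 - 78/5)) + 34923*(1/45414) = 1/((-275)*(-24/5)) + 11641/15138 = -1/275*(-5/24) + 11641/15138 = 1/1320 + 11641/15138 = 2563543/3330360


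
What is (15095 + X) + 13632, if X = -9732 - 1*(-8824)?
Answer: 27819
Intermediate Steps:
X = -908 (X = -9732 + 8824 = -908)
(15095 + X) + 13632 = (15095 - 908) + 13632 = 14187 + 13632 = 27819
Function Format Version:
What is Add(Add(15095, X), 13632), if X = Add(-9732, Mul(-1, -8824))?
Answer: 27819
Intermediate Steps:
X = -908 (X = Add(-9732, 8824) = -908)
Add(Add(15095, X), 13632) = Add(Add(15095, -908), 13632) = Add(14187, 13632) = 27819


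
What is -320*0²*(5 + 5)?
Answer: 0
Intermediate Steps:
-320*0²*(5 + 5) = -0*10 = -320*0 = 0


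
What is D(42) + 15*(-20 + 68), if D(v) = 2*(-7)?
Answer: 706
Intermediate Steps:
D(v) = -14
D(42) + 15*(-20 + 68) = -14 + 15*(-20 + 68) = -14 + 15*48 = -14 + 720 = 706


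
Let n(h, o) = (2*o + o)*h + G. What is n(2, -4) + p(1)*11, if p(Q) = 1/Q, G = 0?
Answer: -13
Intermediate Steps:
n(h, o) = 3*h*o (n(h, o) = (2*o + o)*h + 0 = (3*o)*h + 0 = 3*h*o + 0 = 3*h*o)
n(2, -4) + p(1)*11 = 3*2*(-4) + 11/1 = -24 + 1*11 = -24 + 11 = -13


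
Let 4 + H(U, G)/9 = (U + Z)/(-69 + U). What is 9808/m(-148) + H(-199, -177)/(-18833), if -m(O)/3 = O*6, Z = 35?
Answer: 41828665/11356299 ≈ 3.6833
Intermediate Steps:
H(U, G) = -36 + 9*(35 + U)/(-69 + U) (H(U, G) = -36 + 9*((U + 35)/(-69 + U)) = -36 + 9*((35 + U)/(-69 + U)) = -36 + 9*(35 + U)/(-69 + U))
m(O) = -18*O (m(O) = -3*O*6 = -18*O)
9808/m(-148) + H(-199, -177)/(-18833) = 9808/((-18*(-148))) + (9*(311 - 3*(-199))/(-69 - 199))/(-18833) = 9808/2664 + (9*(311 + 597)/(-268))*(-1/18833) = 9808*(1/2664) + (9*(-1/268)*908)*(-1/18833) = 1226/333 - 2043/67*(-1/18833) = 1226/333 + 2043/1261811 = 41828665/11356299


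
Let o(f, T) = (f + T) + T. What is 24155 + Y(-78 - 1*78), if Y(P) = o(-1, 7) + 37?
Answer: 24205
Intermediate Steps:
o(f, T) = f + 2*T (o(f, T) = (T + f) + T = f + 2*T)
Y(P) = 50 (Y(P) = (-1 + 2*7) + 37 = (-1 + 14) + 37 = 13 + 37 = 50)
24155 + Y(-78 - 1*78) = 24155 + 50 = 24205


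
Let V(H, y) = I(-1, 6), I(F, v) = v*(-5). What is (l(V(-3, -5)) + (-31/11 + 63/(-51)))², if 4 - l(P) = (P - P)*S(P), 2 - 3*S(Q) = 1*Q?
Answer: 100/34969 ≈ 0.0028597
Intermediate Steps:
I(F, v) = -5*v
V(H, y) = -30 (V(H, y) = -5*6 = -30)
S(Q) = ⅔ - Q/3
l(P) = 4 (l(P) = 4 - (P - P)*(⅔ - P/3) = 4 - 0*(⅔ - P/3) = 4 - 1*0 = 4 + 0 = 4)
(l(V(-3, -5)) + (-31/11 + 63/(-51)))² = (4 + (-31/11 + 63/(-51)))² = (4 + (-31*1/11 + 63*(-1/51)))² = (4 + (-31/11 - 21/17))² = (4 - 758/187)² = (-10/187)² = 100/34969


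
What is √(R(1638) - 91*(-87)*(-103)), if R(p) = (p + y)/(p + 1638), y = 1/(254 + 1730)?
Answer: I*√14951551132729211/135408 ≈ 903.02*I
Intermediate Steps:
y = 1/1984 ≈ 0.00050403
R(p) = (1/1984 + p)/(1638 + p) (R(p) = (p + 1/1984)/(p + 1638) = (1/1984 + p)/(1638 + p))
√(R(1638) - 91*(-87)*(-103)) = √((1/1984 + 1638)/(1638 + 1638) - 91*(-87)*(-103)) = √((3249793/1984)/3276 + 7917*(-103)) = √((1/3276)*(3249793/1984) - 815451) = √(3249793/6499584 - 815451) = √(-5300089022591/6499584) = I*√14951551132729211/135408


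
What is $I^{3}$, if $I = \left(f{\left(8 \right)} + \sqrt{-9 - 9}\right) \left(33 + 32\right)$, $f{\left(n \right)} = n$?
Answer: $21970000 + 143354250 i \sqrt{2} \approx 2.197 \cdot 10^{7} + 2.0273 \cdot 10^{8} i$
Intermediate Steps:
$I = 520 + 195 i \sqrt{2}$ ($I = \left(8 + \sqrt{-9 - 9}\right) \left(33 + 32\right) = \left(8 + \sqrt{-18}\right) 65 = \left(8 + 3 i \sqrt{2}\right) 65 = 520 + 195 i \sqrt{2} \approx 520.0 + 275.77 i$)
$I^{3} = \left(520 + 195 i \sqrt{2}\right)^{3}$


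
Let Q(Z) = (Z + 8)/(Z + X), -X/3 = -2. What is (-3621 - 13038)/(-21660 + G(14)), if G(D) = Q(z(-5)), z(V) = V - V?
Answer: 49977/64976 ≈ 0.76916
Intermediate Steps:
X = 6 (X = -3*(-2) = 6)
z(V) = 0
Q(Z) = (8 + Z)/(6 + Z) (Q(Z) = (Z + 8)/(Z + 6) = (8 + Z)/(6 + Z))
G(D) = 4/3 (G(D) = (8 + 0)/(6 + 0) = 8/6 = (⅙)*8 = 4/3)
(-3621 - 13038)/(-21660 + G(14)) = (-3621 - 13038)/(-21660 + 4/3) = -16659/(-64976/3) = -16659*(-3/64976) = 49977/64976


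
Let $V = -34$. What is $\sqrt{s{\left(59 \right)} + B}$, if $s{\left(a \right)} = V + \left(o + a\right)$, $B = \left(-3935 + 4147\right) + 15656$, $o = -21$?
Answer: $16 \sqrt{62} \approx 125.98$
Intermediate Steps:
$B = 15868$ ($B = 212 + 15656 = 15868$)
$s{\left(a \right)} = -55 + a$ ($s{\left(a \right)} = -34 + \left(-21 + a\right) = -55 + a$)
$\sqrt{s{\left(59 \right)} + B} = \sqrt{\left(-55 + 59\right) + 15868} = \sqrt{4 + 15868} = \sqrt{15872} = 16 \sqrt{62}$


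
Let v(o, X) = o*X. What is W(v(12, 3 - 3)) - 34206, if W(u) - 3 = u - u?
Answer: -34203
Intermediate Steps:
v(o, X) = X*o
W(u) = 3 (W(u) = 3 + (u - u) = 3 + 0 = 3)
W(v(12, 3 - 3)) - 34206 = 3 - 34206 = -34203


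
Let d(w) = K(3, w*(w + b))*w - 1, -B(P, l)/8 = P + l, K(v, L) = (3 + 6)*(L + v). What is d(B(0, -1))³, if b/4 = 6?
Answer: 6483759726023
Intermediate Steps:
b = 24 (b = 4*6 = 24)
K(v, L) = 9*L + 9*v (K(v, L) = 9*(L + v) = 9*L + 9*v)
B(P, l) = -8*P - 8*l (B(P, l) = -8*(P + l) = -8*P - 8*l)
d(w) = -1 + w*(27 + 9*w*(24 + w)) (d(w) = (9*(w*(w + 24)) + 9*3)*w - 1 = (9*(w*(24 + w)) + 27)*w - 1 = (9*w*(24 + w) + 27)*w - 1 = (27 + 9*w*(24 + w))*w - 1 = w*(27 + 9*w*(24 + w)) - 1 = -1 + w*(27 + 9*w*(24 + w)))
d(B(0, -1))³ = (-1 + 9*(-8*0 - 8*(-1))*(3 + (-8*0 - 8*(-1))*(24 + (-8*0 - 8*(-1)))))³ = (-1 + 9*(0 + 8)*(3 + (0 + 8)*(24 + (0 + 8))))³ = (-1 + 9*8*(3 + 8*(24 + 8)))³ = (-1 + 9*8*(3 + 8*32))³ = (-1 + 9*8*(3 + 256))³ = (-1 + 9*8*259)³ = (-1 + 18648)³ = 18647³ = 6483759726023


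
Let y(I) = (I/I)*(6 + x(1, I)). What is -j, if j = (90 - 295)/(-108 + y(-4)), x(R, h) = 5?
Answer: -205/97 ≈ -2.1134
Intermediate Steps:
y(I) = 11 (y(I) = (I/I)*(6 + 5) = 1*11 = 11)
j = 205/97 (j = (90 - 295)/(-108 + 11) = -205/(-97) = -205*(-1/97) = 205/97 ≈ 2.1134)
-j = -1*205/97 = -205/97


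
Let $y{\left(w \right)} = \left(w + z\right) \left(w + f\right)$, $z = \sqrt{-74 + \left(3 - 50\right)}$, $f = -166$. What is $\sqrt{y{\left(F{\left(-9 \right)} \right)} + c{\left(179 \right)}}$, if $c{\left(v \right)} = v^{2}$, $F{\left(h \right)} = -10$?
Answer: $\sqrt{33801 - 1936 i} \approx 183.93 - 5.263 i$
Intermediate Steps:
$z = 11 i$ ($z = \sqrt{-74 - 47} = \sqrt{-121} = 11 i \approx 11.0 i$)
$y{\left(w \right)} = \left(-166 + w\right) \left(w + 11 i\right)$ ($y{\left(w \right)} = \left(w + 11 i\right) \left(w - 166\right) = \left(w + 11 i\right) \left(-166 + w\right) = \left(-166 + w\right) \left(w + 11 i\right)$)
$\sqrt{y{\left(F{\left(-9 \right)} \right)} + c{\left(179 \right)}} = \sqrt{\left(\left(-10\right)^{2} - 1826 i - 10 \left(-166 + 11 i\right)\right) + 179^{2}} = \sqrt{\left(100 - 1826 i + \left(1660 - 110 i\right)\right) + 32041} = \sqrt{\left(1760 - 1936 i\right) + 32041} = \sqrt{33801 - 1936 i}$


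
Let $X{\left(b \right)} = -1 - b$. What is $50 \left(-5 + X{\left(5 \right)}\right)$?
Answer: $-550$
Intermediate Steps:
$50 \left(-5 + X{\left(5 \right)}\right) = 50 \left(-5 - 6\right) = 50 \left(-11\right) = -550$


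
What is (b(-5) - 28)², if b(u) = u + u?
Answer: 1444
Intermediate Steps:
b(u) = 2*u
(b(-5) - 28)² = (2*(-5) - 28)² = (-10 - 28)² = (-38)² = 1444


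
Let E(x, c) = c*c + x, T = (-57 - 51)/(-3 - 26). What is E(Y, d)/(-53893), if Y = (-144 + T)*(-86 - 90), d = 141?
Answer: -1292517/1562897 ≈ -0.82700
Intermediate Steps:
T = 108/29 (T = -108/(-29) = -108*(-1/29) = 108/29 ≈ 3.7241)
Y = 715968/29 (Y = (-144 + 108/29)*(-86 - 90) = -4068/29*(-176) = 715968/29 ≈ 24689.)
E(x, c) = x + c**2 (E(x, c) = c**2 + x = x + c**2)
E(Y, d)/(-53893) = (715968/29 + 141**2)/(-53893) = (715968/29 + 19881)*(-1/53893) = (1292517/29)*(-1/53893) = -1292517/1562897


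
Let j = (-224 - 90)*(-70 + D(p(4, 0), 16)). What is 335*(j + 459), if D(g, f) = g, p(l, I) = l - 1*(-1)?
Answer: 6991115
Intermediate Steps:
p(l, I) = 1 + l (p(l, I) = l + 1 = 1 + l)
j = 20410 (j = (-224 - 90)*(-70 + (1 + 4)) = -314*(-70 + 5) = -314*(-65) = 20410)
335*(j + 459) = 335*(20410 + 459) = 335*20869 = 6991115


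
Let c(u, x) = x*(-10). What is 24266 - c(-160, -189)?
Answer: 22376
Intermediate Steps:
c(u, x) = -10*x
24266 - c(-160, -189) = 24266 - (-10)*(-189) = 24266 - 1*1890 = 24266 - 1890 = 22376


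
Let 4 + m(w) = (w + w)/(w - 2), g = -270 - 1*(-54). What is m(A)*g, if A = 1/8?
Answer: 4464/5 ≈ 892.80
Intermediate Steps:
A = ⅛ ≈ 0.12500
g = -216 (g = -270 + 54 = -216)
m(w) = -4 + 2*w/(-2 + w) (m(w) = -4 + (w + w)/(w - 2) = -4 + (2*w)/(-2 + w) = -4 + 2*w/(-2 + w))
m(A)*g = (2*(4 - 1*⅛)/(-2 + ⅛))*(-216) = (2*(4 - ⅛)/(-15/8))*(-216) = (2*(-8/15)*(31/8))*(-216) = -62/15*(-216) = 4464/5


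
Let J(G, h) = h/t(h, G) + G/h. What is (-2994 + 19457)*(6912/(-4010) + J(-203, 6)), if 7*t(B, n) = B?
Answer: -5655715483/12030 ≈ -4.7013e+5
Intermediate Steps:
t(B, n) = B/7
J(G, h) = 7 + G/h (J(G, h) = h/((h/7)) + G/h = h*(7/h) + G/h = 7 + G/h)
(-2994 + 19457)*(6912/(-4010) + J(-203, 6)) = (-2994 + 19457)*(6912/(-4010) + (7 - 203/6)) = 16463*(6912*(-1/4010) + (7 - 203*⅙)) = 16463*(-3456/2005 + (7 - 203/6)) = 16463*(-3456/2005 - 161/6) = 16463*(-343541/12030) = -5655715483/12030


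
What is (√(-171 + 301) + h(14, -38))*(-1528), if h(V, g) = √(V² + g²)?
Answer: -3056*√410 - 1528*√130 ≈ -79301.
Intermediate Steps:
(√(-171 + 301) + h(14, -38))*(-1528) = (√(-171 + 301) + √(14² + (-38)²))*(-1528) = (√130 + √(196 + 1444))*(-1528) = (√130 + √1640)*(-1528) = (√130 + 2*√410)*(-1528) = -3056*√410 - 1528*√130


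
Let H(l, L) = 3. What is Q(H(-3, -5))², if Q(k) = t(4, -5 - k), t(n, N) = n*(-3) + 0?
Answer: 144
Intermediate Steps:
t(n, N) = -3*n (t(n, N) = -3*n + 0 = -3*n)
Q(k) = -12 (Q(k) = -3*4 = -12)
Q(H(-3, -5))² = (-12)² = 144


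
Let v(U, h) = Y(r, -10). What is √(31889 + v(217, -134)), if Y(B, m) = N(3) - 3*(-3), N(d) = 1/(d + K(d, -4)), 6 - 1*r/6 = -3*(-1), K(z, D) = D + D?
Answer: 9*√9845/5 ≈ 178.60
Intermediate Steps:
K(z, D) = 2*D
r = 18 (r = 36 - (-18)*(-1) = 36 - 6*3 = 36 - 18 = 18)
N(d) = 1/(-8 + d) (N(d) = 1/(d + 2*(-4)) = 1/(d - 8) = 1/(-8 + d))
Y(B, m) = 44/5 (Y(B, m) = 1/(-8 + 3) - 3*(-3) = 1/(-5) - 1*(-9) = -⅕ + 9 = 44/5)
v(U, h) = 44/5
√(31889 + v(217, -134)) = √(31889 + 44/5) = √(159489/5) = 9*√9845/5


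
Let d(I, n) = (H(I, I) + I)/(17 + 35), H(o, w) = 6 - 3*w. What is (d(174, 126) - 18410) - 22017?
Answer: -1051273/26 ≈ -40434.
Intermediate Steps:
H(o, w) = 6 - 3*w
d(I, n) = 3/26 - I/26 (d(I, n) = ((6 - 3*I) + I)/(17 + 35) = (6 - 2*I)/52 = (6 - 2*I)*(1/52) = 3/26 - I/26)
(d(174, 126) - 18410) - 22017 = ((3/26 - 1/26*174) - 18410) - 22017 = ((3/26 - 87/13) - 18410) - 22017 = (-171/26 - 18410) - 22017 = -478831/26 - 22017 = -1051273/26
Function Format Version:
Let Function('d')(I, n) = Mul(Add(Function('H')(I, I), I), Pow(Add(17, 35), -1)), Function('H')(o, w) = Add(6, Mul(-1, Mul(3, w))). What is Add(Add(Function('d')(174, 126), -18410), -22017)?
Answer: Rational(-1051273, 26) ≈ -40434.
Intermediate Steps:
Function('H')(o, w) = Add(6, Mul(-3, w))
Function('d')(I, n) = Add(Rational(3, 26), Mul(Rational(-1, 26), I)) (Function('d')(I, n) = Mul(Add(Add(6, Mul(-3, I)), I), Pow(Add(17, 35), -1)) = Mul(Add(6, Mul(-2, I)), Pow(52, -1)) = Mul(Add(6, Mul(-2, I)), Rational(1, 52)) = Add(Rational(3, 26), Mul(Rational(-1, 26), I)))
Add(Add(Function('d')(174, 126), -18410), -22017) = Add(Add(Add(Rational(3, 26), Mul(Rational(-1, 26), 174)), -18410), -22017) = Add(Add(Add(Rational(3, 26), Rational(-87, 13)), -18410), -22017) = Add(Add(Rational(-171, 26), -18410), -22017) = Add(Rational(-478831, 26), -22017) = Rational(-1051273, 26)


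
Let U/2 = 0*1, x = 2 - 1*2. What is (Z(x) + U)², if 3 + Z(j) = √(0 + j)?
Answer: 9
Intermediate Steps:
x = 0 (x = 2 - 2 = 0)
Z(j) = -3 + √j (Z(j) = -3 + √(0 + j) = -3 + √j)
U = 0 (U = 2*(0*1) = 2*0 = 0)
(Z(x) + U)² = ((-3 + √0) + 0)² = ((-3 + 0) + 0)² = (-3 + 0)² = (-3)² = 9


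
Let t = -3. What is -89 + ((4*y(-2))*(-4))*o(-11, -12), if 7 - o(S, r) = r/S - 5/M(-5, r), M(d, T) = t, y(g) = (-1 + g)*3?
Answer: 5741/11 ≈ 521.91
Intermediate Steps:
y(g) = -3 + 3*g
M(d, T) = -3
o(S, r) = 16/3 - r/S (o(S, r) = 7 - (r/S - 5/(-3)) = 7 - (r/S - 5*(-⅓)) = 7 - (r/S + 5/3) = 7 - (5/3 + r/S) = 7 + (-5/3 - r/S) = 16/3 - r/S)
-89 + ((4*y(-2))*(-4))*o(-11, -12) = -89 + ((4*(-3 + 3*(-2)))*(-4))*(16/3 - 1*(-12)/(-11)) = -89 + ((4*(-3 - 6))*(-4))*(16/3 - 1*(-12)*(-1/11)) = -89 + ((4*(-9))*(-4))*(16/3 - 12/11) = -89 - 36*(-4)*(140/33) = -89 + 144*(140/33) = -89 + 6720/11 = 5741/11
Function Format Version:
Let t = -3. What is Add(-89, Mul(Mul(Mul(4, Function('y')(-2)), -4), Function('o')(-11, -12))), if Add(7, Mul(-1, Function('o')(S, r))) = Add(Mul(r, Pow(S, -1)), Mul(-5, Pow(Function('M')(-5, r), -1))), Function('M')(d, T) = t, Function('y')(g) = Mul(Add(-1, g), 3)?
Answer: Rational(5741, 11) ≈ 521.91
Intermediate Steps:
Function('y')(g) = Add(-3, Mul(3, g))
Function('M')(d, T) = -3
Function('o')(S, r) = Add(Rational(16, 3), Mul(-1, r, Pow(S, -1))) (Function('o')(S, r) = Add(7, Mul(-1, Add(Mul(r, Pow(S, -1)), Mul(-5, Pow(-3, -1))))) = Add(7, Mul(-1, Add(Mul(r, Pow(S, -1)), Mul(-5, Rational(-1, 3))))) = Add(7, Mul(-1, Add(Mul(r, Pow(S, -1)), Rational(5, 3)))) = Add(7, Mul(-1, Add(Rational(5, 3), Mul(r, Pow(S, -1))))) = Add(7, Add(Rational(-5, 3), Mul(-1, r, Pow(S, -1)))) = Add(Rational(16, 3), Mul(-1, r, Pow(S, -1))))
Add(-89, Mul(Mul(Mul(4, Function('y')(-2)), -4), Function('o')(-11, -12))) = Add(-89, Mul(Mul(Mul(4, Add(-3, Mul(3, -2))), -4), Add(Rational(16, 3), Mul(-1, -12, Pow(-11, -1))))) = Add(-89, Mul(Mul(Mul(4, Add(-3, -6)), -4), Add(Rational(16, 3), Mul(-1, -12, Rational(-1, 11))))) = Add(-89, Mul(Mul(Mul(4, -9), -4), Add(Rational(16, 3), Rational(-12, 11)))) = Add(-89, Mul(Mul(-36, -4), Rational(140, 33))) = Add(-89, Mul(144, Rational(140, 33))) = Add(-89, Rational(6720, 11)) = Rational(5741, 11)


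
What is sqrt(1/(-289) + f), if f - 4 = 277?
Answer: 2*sqrt(20302)/17 ≈ 16.763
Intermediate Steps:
f = 281 (f = 4 + 277 = 281)
sqrt(1/(-289) + f) = sqrt(1/(-289) + 281) = sqrt(-1/289 + 281) = sqrt(81208/289) = 2*sqrt(20302)/17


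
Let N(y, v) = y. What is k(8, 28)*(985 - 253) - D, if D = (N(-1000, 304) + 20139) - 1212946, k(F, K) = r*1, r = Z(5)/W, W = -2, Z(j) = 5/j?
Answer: 1193441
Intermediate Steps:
r = -½ (r = (5/5)/(-2) = (5*(⅕))*(-½) = 1*(-½) = -½ ≈ -0.50000)
k(F, K) = -½ (k(F, K) = -½*1 = -½)
D = -1193807 (D = (-1000 + 20139) - 1212946 = 19139 - 1212946 = -1193807)
k(8, 28)*(985 - 253) - D = -(985 - 253)/2 - 1*(-1193807) = -½*732 + 1193807 = -366 + 1193807 = 1193441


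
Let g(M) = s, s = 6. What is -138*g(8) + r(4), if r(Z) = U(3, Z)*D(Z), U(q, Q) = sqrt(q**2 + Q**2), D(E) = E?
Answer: -808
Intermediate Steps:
g(M) = 6
U(q, Q) = sqrt(Q**2 + q**2)
r(Z) = Z*sqrt(9 + Z**2) (r(Z) = sqrt(Z**2 + 3**2)*Z = sqrt(Z**2 + 9)*Z = sqrt(9 + Z**2)*Z = Z*sqrt(9 + Z**2))
-138*g(8) + r(4) = -138*6 + 4*sqrt(9 + 4**2) = -828 + 4*sqrt(9 + 16) = -828 + 4*sqrt(25) = -828 + 4*5 = -828 + 20 = -808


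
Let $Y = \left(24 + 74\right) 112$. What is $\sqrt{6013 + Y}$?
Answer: $\sqrt{16989} \approx 130.34$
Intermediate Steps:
$Y = 10976$ ($Y = 98 \cdot 112 = 10976$)
$\sqrt{6013 + Y} = \sqrt{6013 + 10976} = \sqrt{16989}$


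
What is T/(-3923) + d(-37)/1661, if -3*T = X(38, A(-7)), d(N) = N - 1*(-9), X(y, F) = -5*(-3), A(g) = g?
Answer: -101539/6516103 ≈ -0.015583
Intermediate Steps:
X(y, F) = 15
d(N) = 9 + N (d(N) = N + 9 = 9 + N)
T = -5 (T = -⅓*15 = -5)
T/(-3923) + d(-37)/1661 = -5/(-3923) + (9 - 37)/1661 = -5*(-1/3923) - 28*1/1661 = 5/3923 - 28/1661 = -101539/6516103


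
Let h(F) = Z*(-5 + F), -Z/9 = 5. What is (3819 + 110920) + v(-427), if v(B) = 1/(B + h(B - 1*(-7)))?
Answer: 2145389823/18698 ≈ 1.1474e+5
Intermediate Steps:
Z = -45 (Z = -9*5 = -45)
h(F) = 225 - 45*F (h(F) = -45*(-5 + F) = 225 - 45*F)
v(B) = 1/(-90 - 44*B) (v(B) = 1/(B + (225 - 45*(B - 1*(-7)))) = 1/(B + (225 - 45*(B + 7))) = 1/(B + (225 - 45*(7 + B))) = 1/(B + (225 + (-315 - 45*B))) = 1/(B + (-90 - 45*B)) = 1/(-90 - 44*B))
(3819 + 110920) + v(-427) = (3819 + 110920) + 1/(2*(-45 - 22*(-427))) = 114739 + 1/(2*(-45 + 9394)) = 114739 + (½)/9349 = 114739 + (½)*(1/9349) = 114739 + 1/18698 = 2145389823/18698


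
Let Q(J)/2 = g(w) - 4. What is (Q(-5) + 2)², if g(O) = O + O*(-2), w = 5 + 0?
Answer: 256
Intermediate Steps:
w = 5
g(O) = -O (g(O) = O - 2*O = -O)
Q(J) = -18 (Q(J) = 2*(-1*5 - 4) = 2*(-5 - 4) = 2*(-9) = -18)
(Q(-5) + 2)² = (-18 + 2)² = (-16)² = 256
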